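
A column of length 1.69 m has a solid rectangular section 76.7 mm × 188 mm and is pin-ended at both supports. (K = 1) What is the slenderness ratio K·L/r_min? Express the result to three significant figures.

λ ≈ 76.3

Buckling occurs about the weak axis: I_min = h·b³/12 with b = 76.7 mm (the shorter side).
I_min = 188×76.7³/12 = 7.069×10^6 mm⁴
A = 1.442×10^4 mm²;  r_min = √(I/A) = √(7.069×10^6/1.442×10^4) = 22.14 mm
L_e = K·L = 1 × 1.69 m = 1.690 m = 1690.0 mm
λ = L_e / r_min = 1690.0 / 22.14 = 76.3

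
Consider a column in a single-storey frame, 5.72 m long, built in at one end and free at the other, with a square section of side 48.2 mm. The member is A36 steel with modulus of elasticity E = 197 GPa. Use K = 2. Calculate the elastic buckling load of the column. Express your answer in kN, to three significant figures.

I = a⁴/12 = 48.2⁴/12 = 4.498×10^5 mm⁴
I = 4.498×10^5 mm⁴ = 4.498×10^-7 m⁴
Effective length L_e = K·L = 2 × 5.72 = 11.44 m
P_cr = π²EI / L_e² = π² × 197×10⁹ × 4.498×10^-7 / 11.44² = 6.682×10^3 N

P_cr ≈ 6.68 kN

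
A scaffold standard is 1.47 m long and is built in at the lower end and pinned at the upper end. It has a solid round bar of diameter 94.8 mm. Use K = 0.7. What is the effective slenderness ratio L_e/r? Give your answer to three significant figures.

For a solid circle r = d/4 = 94.8/4 = 23.70 mm
L_e = K·L = 0.7 × 1.47 m = 1.029 m = 1029.0 mm
λ = L_e / r_min = 1029.0 / 23.70 = 43.4

λ ≈ 43.4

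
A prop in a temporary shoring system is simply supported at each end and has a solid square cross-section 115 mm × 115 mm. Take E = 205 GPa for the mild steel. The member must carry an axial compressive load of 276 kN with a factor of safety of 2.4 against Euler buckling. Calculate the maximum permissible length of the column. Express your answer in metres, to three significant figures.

I = a⁴/12 = 115⁴/12 = 1.458×10^7 mm⁴
I = 1.458×10^-5 m⁴
Required critical load P_cr = n·P = 2.4 × 276 = 662.4 kN = 6.624×10^5 N
From P_cr = π²EI/(K·L)²:  L = (1/K)·√(π²EI/P_cr) = (1/1)·√(π²×2.05×10^11×1.458×10^-5/6.624×10^5)
L = 6.67 m

L_max ≈ 6.67 m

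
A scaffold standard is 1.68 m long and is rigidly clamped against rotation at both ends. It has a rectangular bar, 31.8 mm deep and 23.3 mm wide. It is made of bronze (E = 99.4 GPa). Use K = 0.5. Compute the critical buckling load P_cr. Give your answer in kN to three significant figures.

Buckling occurs about the weak axis: I_min = h·b³/12 with b = 23.3 mm (the shorter side).
I_min = 31.8×23.3³/12 = 3.352×10^4 mm⁴
I = 3.352×10^4 mm⁴ = 3.352×10^-8 m⁴
Effective length L_e = K·L = 0.5 × 1.68 = 0.8400 m
P_cr = π²EI / L_e² = π² × 99.4×10⁹ × 3.352×10^-8 / 0.8400² = 4.661×10^4 N

P_cr ≈ 46.6 kN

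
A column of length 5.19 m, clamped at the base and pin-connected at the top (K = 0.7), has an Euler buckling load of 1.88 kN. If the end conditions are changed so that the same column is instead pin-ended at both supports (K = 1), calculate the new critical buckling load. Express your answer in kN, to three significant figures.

P_cr ≈ 0.921 kN

P_cr ∝ 1/K², so P_cr,new = P_cr,old × (K_old/K_new)² = 1.88 × (0.7/1)²
= 1.88 × 0.4900 = 0.921 kN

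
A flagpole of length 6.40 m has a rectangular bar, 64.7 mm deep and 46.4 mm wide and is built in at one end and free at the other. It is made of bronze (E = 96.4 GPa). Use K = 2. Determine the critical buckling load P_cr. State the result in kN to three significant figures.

P_cr ≈ 3.13 kN

Buckling occurs about the weak axis: I_min = h·b³/12 with b = 46.4 mm (the shorter side).
I_min = 64.7×46.4³/12 = 5.386×10^5 mm⁴
I = 5.386×10^5 mm⁴ = 5.386×10^-7 m⁴
Effective length L_e = K·L = 2 × 6.40 = 12.80 m
P_cr = π²EI / L_e² = π² × 96.4×10⁹ × 5.386×10^-7 / 12.80² = 3.128×10^3 N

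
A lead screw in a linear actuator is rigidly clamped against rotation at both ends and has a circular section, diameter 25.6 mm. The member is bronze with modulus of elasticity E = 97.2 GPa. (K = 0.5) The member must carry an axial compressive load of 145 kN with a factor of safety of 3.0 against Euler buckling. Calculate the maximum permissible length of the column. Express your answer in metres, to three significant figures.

L_max ≈ 0.431 m

I = πd⁴/64 = π×25.6⁴/64 = 2.108×10^4 mm⁴
I = 2.108×10^-8 m⁴
Required critical load P_cr = n·P = 3.0 × 145 = 435.0 kN = 4.350×10^5 N
From P_cr = π²EI/(K·L)²:  L = (1/K)·√(π²EI/P_cr) = (1/0.5)·√(π²×9.72×10^10×2.108×10^-8/4.350×10^5)
L = 0.431 m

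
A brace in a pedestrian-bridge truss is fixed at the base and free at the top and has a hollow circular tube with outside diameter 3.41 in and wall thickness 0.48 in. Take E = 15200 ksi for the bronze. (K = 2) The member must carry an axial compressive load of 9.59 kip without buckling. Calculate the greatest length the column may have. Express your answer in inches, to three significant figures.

Inner diameter d_i = 3.41 − 2×0.48 = 2.450 in
I = π(d_o⁴ − d_i⁴)/64 = π(3.41⁴ − 2.450⁴)/64 = 4.869 in⁴
At the buckling limit P_cr = P = 9.590×10^3 lb
From P_cr = π²EI/(K·L)²:  L = (1/K)·√(π²EI/P_cr) = (1/2)·√(π²×1.52×10^7×4.869/9.590×10^3)
L = 138 in

L_max ≈ 138 in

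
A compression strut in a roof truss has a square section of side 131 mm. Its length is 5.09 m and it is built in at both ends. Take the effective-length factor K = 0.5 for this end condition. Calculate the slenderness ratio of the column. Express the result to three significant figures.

For a square r = a/√12 = 131/√12 = 37.82 mm
L_e = K·L = 0.5 × 5.09 m = 2.545 m = 2545.0 mm
λ = L_e / r_min = 2545.0 / 37.82 = 67.3

λ ≈ 67.3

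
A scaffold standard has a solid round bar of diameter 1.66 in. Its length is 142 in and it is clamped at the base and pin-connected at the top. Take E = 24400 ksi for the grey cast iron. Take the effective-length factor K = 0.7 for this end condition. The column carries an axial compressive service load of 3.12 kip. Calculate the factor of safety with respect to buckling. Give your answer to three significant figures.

n ≈ 2.91

I = πd⁴/64 = π×1.66⁴/64 = 0.3727 in⁴
Effective length L_e = K·L = 0.7 × 142 = 99.40 in
P_cr = π²EI / L_e² = π² × 24400×10³ × 0.3727 / 99.40² = 9.085×10^3 lb
Factor of safety n = P_cr / P = 9.0849 / 3.12 = 2.91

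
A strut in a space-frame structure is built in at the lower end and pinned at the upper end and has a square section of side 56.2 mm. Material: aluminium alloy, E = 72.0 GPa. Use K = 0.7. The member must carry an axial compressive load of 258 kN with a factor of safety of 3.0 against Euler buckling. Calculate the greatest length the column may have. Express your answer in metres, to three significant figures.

L_max ≈ 1.25 m

I = a⁴/12 = 56.2⁴/12 = 8.313×10^5 mm⁴
I = 8.313×10^-7 m⁴
Required critical load P_cr = n·P = 3.0 × 258 = 774.0 kN = 7.740×10^5 N
From P_cr = π²EI/(K·L)²:  L = (1/K)·√(π²EI/P_cr) = (1/0.7)·√(π²×7.20×10^10×8.313×10^-7/7.740×10^5)
L = 1.25 m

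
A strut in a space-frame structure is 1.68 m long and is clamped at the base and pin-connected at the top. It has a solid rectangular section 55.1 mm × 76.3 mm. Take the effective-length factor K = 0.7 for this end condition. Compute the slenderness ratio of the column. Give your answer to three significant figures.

λ ≈ 73.9

For a rectangle r_min = b/√12 = 55.1/√12 = 15.91 mm
L_e = K·L = 0.7 × 1.68 m = 1.176 m = 1176.0 mm
λ = L_e / r_min = 1176.0 / 15.91 = 73.9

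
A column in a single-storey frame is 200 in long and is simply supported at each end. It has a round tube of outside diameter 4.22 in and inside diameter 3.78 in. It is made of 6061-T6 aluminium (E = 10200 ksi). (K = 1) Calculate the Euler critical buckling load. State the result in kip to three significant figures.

d_o = 4.22 in, d_i = 3.78 in
I = π(d_o⁴ − d_i⁴)/64 = π(4.22⁴ − 3.780⁴)/64 = 5.546 in⁴
Effective length L_e = K·L = 1 × 200 = 200.0 in
P_cr = π²EI / L_e² = π² × 10200×10³ × 5.546 / 200.0² = 1.396×10^4 lb

P_cr ≈ 14.0 kip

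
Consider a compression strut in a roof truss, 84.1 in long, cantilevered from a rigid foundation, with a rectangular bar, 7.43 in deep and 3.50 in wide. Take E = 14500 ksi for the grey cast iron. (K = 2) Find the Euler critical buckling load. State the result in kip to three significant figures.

P_cr ≈ 134 kip

Buckling occurs about the weak axis: I_min = h·b³/12 with b = 3.50 in (the shorter side).
I_min = 7.43×3.50³/12 = 26.55 in⁴
Effective length L_e = K·L = 2 × 84.1 = 168.2 in
P_cr = π²EI / L_e² = π² × 14500×10³ × 26.55 / 168.2² = 1.343×10^5 lb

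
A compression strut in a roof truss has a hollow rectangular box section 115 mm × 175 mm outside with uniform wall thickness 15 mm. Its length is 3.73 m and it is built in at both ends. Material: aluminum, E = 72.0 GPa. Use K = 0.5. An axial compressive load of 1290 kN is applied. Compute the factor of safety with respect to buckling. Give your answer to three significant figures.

Inner dimensions: h_i = 175 − 2×15 = 145.0 mm, b_i = 115 − 2×15 = 85.00 mm
Weak-axis I_min = (h_o·b_o³ − h_i·b_i³)/12 with b_o = 115, b_i = 85.00 mm (shorter outer/inner sides).
I_min = (175×115³ − 145.0×85.00³)/12 = 1.476×10^7 mm⁴
I = 1.476×10^7 mm⁴ = 1.476×10^-5 m⁴
Effective length L_e = K·L = 0.5 × 3.73 = 1.865 m
P_cr = π²EI / L_e² = π² × 72.0×10⁹ × 1.476×10^-5 / 1.865² = 3.015×10^6 N
Factor of safety n = P_cr / P = 3015.3 / 1290 = 2.34

n ≈ 2.34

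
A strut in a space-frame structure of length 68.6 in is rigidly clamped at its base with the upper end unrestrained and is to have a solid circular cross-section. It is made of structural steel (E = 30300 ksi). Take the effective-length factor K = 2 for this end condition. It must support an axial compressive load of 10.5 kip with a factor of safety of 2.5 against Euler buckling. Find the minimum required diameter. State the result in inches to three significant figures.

d ≈ 2.41 in

Required P_cr = n·P = 2.5 × 10.5 = 26.25 kip
L_e = K·L = 2 × 68.6 = 137.2 in
Required I = P_cr·L_e²/(π²E) = 2.625×10^4 × 137.2² / (π² × 3.03×10^7) = 1.652 in⁴
Solid circle: I = πd⁴/64  ⇒  d = (64I/π)^(1/4) = (64×1.652/π)^(1/4) = 2.41 in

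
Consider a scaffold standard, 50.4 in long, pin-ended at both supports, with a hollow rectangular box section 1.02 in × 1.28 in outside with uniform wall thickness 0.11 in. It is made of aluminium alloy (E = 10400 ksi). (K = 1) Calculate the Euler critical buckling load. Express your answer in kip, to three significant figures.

Inner dimensions: h_i = 1.28 − 2×0.11 = 1.060 in, b_i = 1.02 − 2×0.11 = 0.8000 in
Weak-axis I_min = (h_o·b_o³ − h_i·b_i³)/12 with b_o = 1.02, b_i = 0.8000 in (shorter outer/inner sides).
I_min = (1.28×1.02³ − 1.060×0.8000³)/12 = 6.797×10^-2 in⁴
Effective length L_e = K·L = 1 × 50.4 = 50.40 in
P_cr = π²EI / L_e² = π² × 10400×10³ × 6.797×10^-2 / 50.40² = 2.747×10^3 lb

P_cr ≈ 2.75 kip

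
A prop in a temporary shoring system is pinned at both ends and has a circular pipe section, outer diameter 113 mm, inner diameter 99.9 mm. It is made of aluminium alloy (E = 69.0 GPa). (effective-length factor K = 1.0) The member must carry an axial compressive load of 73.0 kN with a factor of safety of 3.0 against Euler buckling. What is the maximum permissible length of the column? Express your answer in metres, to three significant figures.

d_o = 113 mm, d_i = 99.9 mm
I = π(d_o⁴ − d_i⁴)/64 = π(113⁴ − 99.90⁴)/64 = 3.114×10^6 mm⁴
I = 3.114×10^-6 m⁴
Required critical load P_cr = n·P = 3.0 × 73.0 = 219.0 kN = 2.190×10^5 N
From P_cr = π²EI/(K·L)²:  L = (1/K)·√(π²EI/P_cr) = (1/1)·√(π²×6.90×10^10×3.114×10^-6/2.190×10^5)
L = 3.11 m

L_max ≈ 3.11 m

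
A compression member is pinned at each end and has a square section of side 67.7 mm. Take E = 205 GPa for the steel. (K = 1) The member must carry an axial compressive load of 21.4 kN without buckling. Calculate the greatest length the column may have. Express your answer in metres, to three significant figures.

L_max ≈ 12.9 m

I = a⁴/12 = 67.7⁴/12 = 1.751×10^6 mm⁴
I = 1.751×10^-6 m⁴
At the buckling limit P_cr = P = 2.140×10^4 N
From P_cr = π²EI/(K·L)²:  L = (1/K)·√(π²EI/P_cr) = (1/1)·√(π²×2.05×10^11×1.751×10^-6/2.140×10^4)
L = 12.9 m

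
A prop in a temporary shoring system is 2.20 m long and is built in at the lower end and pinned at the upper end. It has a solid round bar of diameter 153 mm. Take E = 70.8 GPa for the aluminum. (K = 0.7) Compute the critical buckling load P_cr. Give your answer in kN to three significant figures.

I = πd⁴/64 = π×153⁴/64 = 2.690×10^7 mm⁴
I = 2.690×10^7 mm⁴ = 2.690×10^-5 m⁴
Effective length L_e = K·L = 0.7 × 2.20 = 1.540 m
P_cr = π²EI / L_e² = π² × 70.8×10⁹ × 2.690×10^-5 / 1.540² = 7.926×10^6 N

P_cr ≈ 7930 kN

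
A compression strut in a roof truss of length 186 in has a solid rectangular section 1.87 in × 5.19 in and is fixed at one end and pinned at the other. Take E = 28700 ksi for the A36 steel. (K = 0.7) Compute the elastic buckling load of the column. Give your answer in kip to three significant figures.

P_cr ≈ 47.3 kip

Buckling occurs about the weak axis: I_min = h·b³/12 with b = 1.87 in (the shorter side).
I_min = 5.19×1.87³/12 = 2.828 in⁴
Effective length L_e = K·L = 0.7 × 186 = 130.2 in
P_cr = π²EI / L_e² = π² × 28700×10³ × 2.828 / 130.2² = 4.726×10^4 lb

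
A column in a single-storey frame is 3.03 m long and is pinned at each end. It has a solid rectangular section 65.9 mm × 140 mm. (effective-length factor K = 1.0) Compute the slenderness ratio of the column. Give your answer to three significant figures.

λ ≈ 159

Buckling occurs about the weak axis: I_min = h·b³/12 with b = 65.9 mm (the shorter side).
I_min = 140×65.9³/12 = 3.339×10^6 mm⁴
A = 9.226×10^3 mm²;  r_min = √(I/A) = √(3.339×10^6/9.226×10^3) = 19.02 mm
L_e = K·L = 1 × 3.03 m = 3.030 m = 3030.0 mm
λ = L_e / r_min = 3030.0 / 19.02 = 159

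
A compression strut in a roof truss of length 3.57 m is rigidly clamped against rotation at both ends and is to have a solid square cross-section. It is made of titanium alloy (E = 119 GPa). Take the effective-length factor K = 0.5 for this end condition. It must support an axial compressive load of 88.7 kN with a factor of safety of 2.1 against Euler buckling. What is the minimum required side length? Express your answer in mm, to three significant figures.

a ≈ 49.6 mm

Required P_cr = n·P = 2.1 × 88.7 = 186.3 kN
L_e = K·L = 0.5 × 3.57 = 1.785 m
Required I = P_cr·L_e²/(π²E) = 1.863×10^5 × 1.785² / (π² × 1.19×10^11) = 5.053×10^-7 m⁴
I_req = 5.053×10^5 mm⁴
Solid square: I = a⁴/12  ⇒  a = (12I)^(1/4) = (12×5.053×10^5)^(1/4) = 49.6 mm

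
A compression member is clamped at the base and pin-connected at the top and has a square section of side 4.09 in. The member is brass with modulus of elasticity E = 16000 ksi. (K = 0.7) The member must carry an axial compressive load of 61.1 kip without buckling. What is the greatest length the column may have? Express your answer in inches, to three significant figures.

I = a⁴/12 = 4.09⁴/12 = 23.32 in⁴
At the buckling limit P_cr = P = 6.110×10^4 lb
From P_cr = π²EI/(K·L)²:  L = (1/K)·√(π²EI/P_cr) = (1/0.7)·√(π²×1.60×10^7×23.32/6.110×10^4)
L = 351 in

L_max ≈ 351 in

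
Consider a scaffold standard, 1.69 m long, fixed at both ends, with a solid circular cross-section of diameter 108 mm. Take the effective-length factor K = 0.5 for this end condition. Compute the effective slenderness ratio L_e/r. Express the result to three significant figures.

I = πd⁴/64 = π×108⁴/64 = 6.678×10^6 mm⁴
A = 9.161×10^3 mm²;  r_min = √(I/A) = √(6.678×10^6/9.161×10^3) = 27.00 mm
L_e = K·L = 0.5 × 1.69 m = 0.8450 m = 845.00 mm
λ = L_e / r_min = 845.00 / 27.00 = 31.3

λ ≈ 31.3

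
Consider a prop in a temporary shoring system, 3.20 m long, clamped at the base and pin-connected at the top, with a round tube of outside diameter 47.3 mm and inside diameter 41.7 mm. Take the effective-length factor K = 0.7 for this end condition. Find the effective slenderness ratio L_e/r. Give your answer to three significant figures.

d_o = 47.3 mm, d_i = 41.7 mm
I = π(d_o⁴ − d_i⁴)/64 = π(47.3⁴ − 41.70⁴)/64 = 9.728×10^4 mm⁴
A = 391.4 mm²;  r_min = √(I/A) = √(9.728×10^4/391.4) = 15.76 mm
L_e = K·L = 0.7 × 3.20 m = 2.240 m = 2240.0 mm
λ = L_e / r_min = 2240.0 / 15.76 = 142

λ ≈ 142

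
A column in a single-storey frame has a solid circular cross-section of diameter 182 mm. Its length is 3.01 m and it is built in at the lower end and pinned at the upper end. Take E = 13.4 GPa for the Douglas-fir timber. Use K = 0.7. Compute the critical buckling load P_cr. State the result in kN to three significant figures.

P_cr ≈ 1600 kN

I = πd⁴/64 = π×182⁴/64 = 5.386×10^7 mm⁴
I = 5.386×10^7 mm⁴ = 5.386×10^-5 m⁴
Effective length L_e = K·L = 0.7 × 3.01 = 2.107 m
P_cr = π²EI / L_e² = π² × 13.4×10⁹ × 5.386×10^-5 / 2.107² = 1.604×10^6 N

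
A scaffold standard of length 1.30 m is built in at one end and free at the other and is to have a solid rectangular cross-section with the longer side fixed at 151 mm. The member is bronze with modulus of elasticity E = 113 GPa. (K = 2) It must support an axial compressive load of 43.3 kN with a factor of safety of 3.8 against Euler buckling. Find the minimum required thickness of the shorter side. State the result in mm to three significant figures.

b ≈ 43.0 mm

Required P_cr = n·P = 3.8 × 43.3 = 164.5 kN
L_e = K·L = 2 × 1.30 = 2.600 m
Required I = P_cr·L_e²/(π²E) = 1.645×10^5 × 2.600² / (π² × 1.13×10^11) = 9.973×10^-7 m⁴
I_req = 9.973×10^5 mm⁴
Rectangle, weak axis: I_min = h·b³/12 with h = 151 mm fixed  ⇒  b = (12I/h)^(1/3) = 43.0 mm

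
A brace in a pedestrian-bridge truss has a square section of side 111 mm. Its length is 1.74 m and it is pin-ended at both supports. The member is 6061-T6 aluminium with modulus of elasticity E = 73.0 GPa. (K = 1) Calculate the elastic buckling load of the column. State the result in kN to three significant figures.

P_cr ≈ 3010 kN

I = a⁴/12 = 111⁴/12 = 1.265×10^7 mm⁴
I = 1.265×10^7 mm⁴ = 1.265×10^-5 m⁴
Effective length L_e = K·L = 1 × 1.74 = 1.740 m
P_cr = π²EI / L_e² = π² × 73.0×10⁹ × 1.265×10^-5 / 1.740² = 3.010×10^6 N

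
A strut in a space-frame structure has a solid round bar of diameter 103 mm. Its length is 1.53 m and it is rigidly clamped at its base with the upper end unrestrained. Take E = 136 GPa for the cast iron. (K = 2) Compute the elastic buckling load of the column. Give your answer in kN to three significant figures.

I = πd⁴/64 = π×103⁴/64 = 5.525×10^6 mm⁴
I = 5.525×10^6 mm⁴ = 5.525×10^-6 m⁴
Effective length L_e = K·L = 2 × 1.53 = 3.060 m
P_cr = π²EI / L_e² = π² × 136×10⁹ × 5.525×10^-6 / 3.060² = 7.920×10^5 N

P_cr ≈ 792 kN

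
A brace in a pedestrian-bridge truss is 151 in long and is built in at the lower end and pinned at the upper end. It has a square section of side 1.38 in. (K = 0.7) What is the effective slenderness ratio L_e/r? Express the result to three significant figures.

λ ≈ 265

For a square r = a/√12 = 1.38/√12 = 0.3984 in
L_e = K·L = 0.7 × 151 = 105.7 in
λ = L_e / r_min = 105.70 / 0.3984 = 265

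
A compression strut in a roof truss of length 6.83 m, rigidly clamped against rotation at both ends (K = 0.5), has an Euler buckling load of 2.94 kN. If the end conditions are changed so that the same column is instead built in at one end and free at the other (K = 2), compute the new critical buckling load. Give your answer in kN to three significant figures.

P_cr ∝ 1/K², so P_cr,new = P_cr,old × (K_old/K_new)² = 2.94 × (0.5/2)²
= 2.94 × 0.06250 = 0.184 kN

P_cr ≈ 0.184 kN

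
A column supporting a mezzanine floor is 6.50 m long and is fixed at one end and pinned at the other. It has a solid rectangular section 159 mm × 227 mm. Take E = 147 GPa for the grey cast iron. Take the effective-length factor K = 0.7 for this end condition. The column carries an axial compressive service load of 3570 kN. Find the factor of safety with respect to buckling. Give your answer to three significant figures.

Buckling occurs about the weak axis: I_min = h·b³/12 with b = 159 mm (the shorter side).
I_min = 227×159³/12 = 7.604×10^7 mm⁴
I = 7.604×10^7 mm⁴ = 7.604×10^-5 m⁴
Effective length L_e = K·L = 0.7 × 6.50 = 4.550 m
P_cr = π²EI / L_e² = π² × 147×10⁹ × 7.604×10^-5 / 4.550² = 5.329×10^6 N
Factor of safety n = P_cr / P = 5328.8 / 3570 = 1.49

n ≈ 1.49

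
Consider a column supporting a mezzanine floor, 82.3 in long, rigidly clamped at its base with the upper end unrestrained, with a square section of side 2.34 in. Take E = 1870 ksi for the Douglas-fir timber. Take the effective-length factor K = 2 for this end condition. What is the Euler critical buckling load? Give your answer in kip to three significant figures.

P_cr ≈ 1.70 kip

I = a⁴/12 = 2.34⁴/12 = 2.499 in⁴
Effective length L_e = K·L = 2 × 82.3 = 164.6 in
P_cr = π²EI / L_e² = π² × 1870×10³ × 2.499 / 164.6² = 1.702×10^3 lb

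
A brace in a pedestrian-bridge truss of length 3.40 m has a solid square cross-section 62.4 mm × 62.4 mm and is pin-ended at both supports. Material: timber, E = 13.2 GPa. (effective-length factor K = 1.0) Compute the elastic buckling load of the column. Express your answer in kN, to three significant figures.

I = a⁴/12 = 62.4⁴/12 = 1.263×10^6 mm⁴
I = 1.263×10^6 mm⁴ = 1.263×10^-6 m⁴
Effective length L_e = K·L = 1 × 3.40 = 3.400 m
P_cr = π²EI / L_e² = π² × 13.2×10⁹ × 1.263×10^-6 / 3.400² = 1.424×10^4 N

P_cr ≈ 14.2 kN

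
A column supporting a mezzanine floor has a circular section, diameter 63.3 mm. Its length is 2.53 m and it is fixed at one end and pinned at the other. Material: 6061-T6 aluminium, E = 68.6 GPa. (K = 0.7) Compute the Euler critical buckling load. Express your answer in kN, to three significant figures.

I = πd⁴/64 = π×63.3⁴/64 = 7.881×10^5 mm⁴
I = 7.881×10^5 mm⁴ = 7.881×10^-7 m⁴
Effective length L_e = K·L = 0.7 × 2.53 = 1.771 m
P_cr = π²EI / L_e² = π² × 68.6×10⁹ × 7.881×10^-7 / 1.771² = 1.701×10^5 N

P_cr ≈ 170 kN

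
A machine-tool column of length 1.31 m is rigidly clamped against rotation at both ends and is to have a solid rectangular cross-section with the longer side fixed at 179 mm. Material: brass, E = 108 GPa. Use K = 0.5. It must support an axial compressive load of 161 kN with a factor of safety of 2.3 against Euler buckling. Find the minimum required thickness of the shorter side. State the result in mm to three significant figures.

b ≈ 21.5 mm

Required P_cr = n·P = 2.3 × 161 = 370.3 kN
L_e = K·L = 0.5 × 1.31 = 0.6550 m
Required I = P_cr·L_e²/(π²E) = 3.703×10^5 × 0.6550² / (π² × 1.08×10^11) = 1.490×10^-7 m⁴
I_req = 1.490×10^5 mm⁴
Rectangle, weak axis: I_min = h·b³/12 with h = 179 mm fixed  ⇒  b = (12I/h)^(1/3) = 21.5 mm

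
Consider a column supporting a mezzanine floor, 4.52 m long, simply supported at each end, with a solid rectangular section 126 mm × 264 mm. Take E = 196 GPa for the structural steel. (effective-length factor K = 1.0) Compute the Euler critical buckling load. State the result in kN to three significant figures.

Buckling occurs about the weak axis: I_min = h·b³/12 with b = 126 mm (the shorter side).
I_min = 264×126³/12 = 4.401×10^7 mm⁴
I = 4.401×10^7 mm⁴ = 4.401×10^-5 m⁴
Effective length L_e = K·L = 1 × 4.52 = 4.520 m
P_cr = π²EI / L_e² = π² × 196×10⁹ × 4.401×10^-5 / 4.520² = 4.167×10^6 N

P_cr ≈ 4170 kN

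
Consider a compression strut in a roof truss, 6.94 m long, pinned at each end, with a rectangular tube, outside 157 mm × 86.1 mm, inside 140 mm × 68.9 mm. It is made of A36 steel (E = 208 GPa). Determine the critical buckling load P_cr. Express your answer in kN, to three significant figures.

P_cr ≈ 193 kN

Weak-axis I_min = (h_o·b_o³ − h_i·b_i³)/12 with b_o = 86.1, b_i = 68.90 mm (shorter outer/inner sides).
I_min = (157×86.1³ − 140.0×68.90³)/12 = 4.535×10^6 mm⁴
I = 4.535×10^6 mm⁴ = 4.535×10^-6 m⁴
Effective length L_e = K·L = 1 × 6.94 = 6.940 m
P_cr = π²EI / L_e² = π² × 208×10⁹ × 4.535×10^-6 / 6.940² = 1.933×10^5 N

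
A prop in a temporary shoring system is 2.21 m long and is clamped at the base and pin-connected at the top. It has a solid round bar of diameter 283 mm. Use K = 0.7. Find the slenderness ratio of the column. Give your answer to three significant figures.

λ ≈ 21.9

For a solid circle r = d/4 = 283/4 = 70.75 mm
L_e = K·L = 0.7 × 2.21 m = 1.547 m = 1547.0 mm
λ = L_e / r_min = 1547.0 / 70.75 = 21.9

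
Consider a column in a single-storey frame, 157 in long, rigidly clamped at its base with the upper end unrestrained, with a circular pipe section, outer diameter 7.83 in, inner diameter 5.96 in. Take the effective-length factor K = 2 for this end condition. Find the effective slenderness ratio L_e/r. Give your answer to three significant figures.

λ ≈ 128

d_o = 7.83 in, d_i = 5.96 in
I = π(d_o⁴ − d_i⁴)/64 = π(7.83⁴ − 5.960⁴)/64 = 122.6 in⁴
A = 20.25 in²;  r_min = √(I/A) = √(122.6/20.25) = 2.460 in
L_e = K·L = 2 × 157 = 314.0 in
λ = L_e / r_min = 314.00 / 2.460 = 128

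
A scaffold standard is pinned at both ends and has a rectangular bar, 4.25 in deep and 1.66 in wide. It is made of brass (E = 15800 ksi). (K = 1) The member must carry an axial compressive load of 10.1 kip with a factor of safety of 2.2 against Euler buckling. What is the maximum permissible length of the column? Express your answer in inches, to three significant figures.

L_max ≈ 107 in

Buckling occurs about the weak axis: I_min = h·b³/12 with b = 1.66 in (the shorter side).
I_min = 4.25×1.66³/12 = 1.620 in⁴
Required critical load P_cr = n·P = 2.2 × 10.1 = 22.22 kip = 2.222×10^4 lb
From P_cr = π²EI/(K·L)²:  L = (1/K)·√(π²EI/P_cr) = (1/1)·√(π²×1.58×10^7×1.620/2.222×10^4)
L = 107 in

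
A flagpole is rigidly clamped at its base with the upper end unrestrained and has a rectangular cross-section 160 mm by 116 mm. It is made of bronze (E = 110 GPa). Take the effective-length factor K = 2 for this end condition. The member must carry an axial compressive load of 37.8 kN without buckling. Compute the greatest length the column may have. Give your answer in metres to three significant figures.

Buckling occurs about the weak axis: I_min = h·b³/12 with b = 116 mm (the shorter side).
I_min = 160×116³/12 = 2.081×10^7 mm⁴
I = 2.081×10^-5 m⁴
At the buckling limit P_cr = P = 3.780×10^4 N
From P_cr = π²EI/(K·L)²:  L = (1/K)·√(π²EI/P_cr) = (1/2)·√(π²×1.10×10^11×2.081×10^-5/3.780×10^4)
L = 12.2 m

L_max ≈ 12.2 m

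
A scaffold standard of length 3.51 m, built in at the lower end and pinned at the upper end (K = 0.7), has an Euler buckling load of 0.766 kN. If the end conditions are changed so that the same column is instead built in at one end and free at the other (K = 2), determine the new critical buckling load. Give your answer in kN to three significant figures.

P_cr ≈ 0.0938 kN

P_cr ∝ 1/K², so P_cr,new = P_cr,old × (K_old/K_new)² = 0.766 × (0.7/2)²
= 0.766 × 0.1225 = 0.0938 kN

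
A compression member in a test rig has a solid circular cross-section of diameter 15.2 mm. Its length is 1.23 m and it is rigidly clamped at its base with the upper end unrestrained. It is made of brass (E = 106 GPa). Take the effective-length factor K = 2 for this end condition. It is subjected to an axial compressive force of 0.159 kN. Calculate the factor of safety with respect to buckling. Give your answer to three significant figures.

I = πd⁴/64 = π×15.2⁴/64 = 2.620×10^3 mm⁴
I = 2.620×10^3 mm⁴ = 2.620×10^-9 m⁴
Effective length L_e = K·L = 2 × 1.23 = 2.460 m
P_cr = π²EI / L_e² = π² × 106×10⁹ × 2.620×10^-9 / 2.460² = 453.0 N
Factor of safety n = P_cr / P = 0.45298 / 0.159 = 2.85

n ≈ 2.85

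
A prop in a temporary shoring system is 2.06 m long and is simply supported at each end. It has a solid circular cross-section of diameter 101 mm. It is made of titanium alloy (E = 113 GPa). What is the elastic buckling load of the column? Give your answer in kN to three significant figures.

I = πd⁴/64 = π×101⁴/64 = 5.108×10^6 mm⁴
I = 5.108×10^6 mm⁴ = 5.108×10^-6 m⁴
Effective length L_e = K·L = 1 × 2.06 = 2.060 m
P_cr = π²EI / L_e² = π² × 113×10⁹ × 5.108×10^-6 / 2.060² = 1.342×10^6 N

P_cr ≈ 1340 kN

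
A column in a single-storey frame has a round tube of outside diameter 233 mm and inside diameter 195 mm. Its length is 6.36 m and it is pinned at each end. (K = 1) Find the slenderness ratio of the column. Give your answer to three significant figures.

d_o = 233 mm, d_i = 195 mm
I = π(d_o⁴ − d_i⁴)/64 = π(233⁴ − 195.0⁴)/64 = 7.370×10^7 mm⁴
A = 1.277×10^4 mm²;  r_min = √(I/A) = √(7.370×10^7/1.277×10^4) = 75.96 mm
L_e = K·L = 1 × 6.36 m = 6.360 m = 6360.0 mm
λ = L_e / r_min = 6360.0 / 75.96 = 83.7

λ ≈ 83.7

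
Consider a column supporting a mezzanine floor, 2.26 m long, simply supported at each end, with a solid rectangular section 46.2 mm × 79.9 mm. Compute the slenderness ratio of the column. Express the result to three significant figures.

λ ≈ 169

Buckling occurs about the weak axis: I_min = h·b³/12 with b = 46.2 mm (the shorter side).
I_min = 79.9×46.2³/12 = 6.566×10^5 mm⁴
A = 3.691×10^3 mm²;  r_min = √(I/A) = √(6.566×10^5/3.691×10^3) = 13.34 mm
L_e = K·L = 1 × 2.26 m = 2.260 m = 2260.0 mm
λ = L_e / r_min = 2260.0 / 13.34 = 169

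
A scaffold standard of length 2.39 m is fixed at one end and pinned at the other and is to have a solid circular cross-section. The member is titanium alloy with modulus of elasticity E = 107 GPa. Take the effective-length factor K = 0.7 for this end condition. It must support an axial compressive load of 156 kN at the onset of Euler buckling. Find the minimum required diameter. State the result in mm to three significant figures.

L_e = K·L = 0.7 × 2.39 = 1.673 m
Required I = P_cr·L_e²/(π²E) = 1.560×10^5 × 1.673² / (π² × 1.07×10^11) = 4.135×10^-7 m⁴
I_req = 4.135×10^5 mm⁴
Solid circle: I = πd⁴/64  ⇒  d = (64I/π)^(1/4) = (64×4.135×10^5/π)^(1/4) = 53.9 mm

d ≈ 53.9 mm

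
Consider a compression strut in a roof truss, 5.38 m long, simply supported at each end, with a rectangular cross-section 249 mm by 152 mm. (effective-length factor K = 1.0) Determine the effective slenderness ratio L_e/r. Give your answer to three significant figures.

λ ≈ 123

Buckling occurs about the weak axis: I_min = h·b³/12 with b = 152 mm (the shorter side).
I_min = 249×152³/12 = 7.287×10^7 mm⁴
A = 3.785×10^4 mm²;  r_min = √(I/A) = √(7.287×10^7/3.785×10^4) = 43.88 mm
L_e = K·L = 1 × 5.38 m = 5.380 m = 5380.0 mm
λ = L_e / r_min = 5380.0 / 43.88 = 123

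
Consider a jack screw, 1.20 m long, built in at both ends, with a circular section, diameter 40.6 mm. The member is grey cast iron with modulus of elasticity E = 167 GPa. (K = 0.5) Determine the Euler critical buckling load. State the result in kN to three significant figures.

I = πd⁴/64 = π×40.6⁴/64 = 1.334×10^5 mm⁴
I = 1.334×10^5 mm⁴ = 1.334×10^-7 m⁴
Effective length L_e = K·L = 0.5 × 1.20 = 0.6000 m
P_cr = π²EI / L_e² = π² × 167×10⁹ × 1.334×10^-7 / 0.6000² = 6.106×10^5 N

P_cr ≈ 611 kN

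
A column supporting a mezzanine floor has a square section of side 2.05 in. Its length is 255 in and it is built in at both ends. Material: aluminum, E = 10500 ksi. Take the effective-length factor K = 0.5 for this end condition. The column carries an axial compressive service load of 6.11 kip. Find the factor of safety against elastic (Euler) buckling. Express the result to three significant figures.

n ≈ 1.54

I = a⁴/12 = 2.05⁴/12 = 1.472 in⁴
Effective length L_e = K·L = 0.5 × 255 = 127.5 in
P_cr = π²EI / L_e² = π² × 10500×10³ × 1.472 / 127.5² = 9.382×10^3 lb
Factor of safety n = P_cr / P = 9.3822 / 6.11 = 1.54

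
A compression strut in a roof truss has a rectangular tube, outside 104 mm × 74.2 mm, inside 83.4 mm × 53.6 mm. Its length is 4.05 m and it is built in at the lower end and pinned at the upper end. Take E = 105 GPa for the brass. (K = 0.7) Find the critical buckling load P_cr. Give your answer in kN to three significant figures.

P_cr ≈ 319 kN

Weak-axis I_min = (h_o·b_o³ − h_i·b_i³)/12 with b_o = 74.2, b_i = 53.60 mm (shorter outer/inner sides).
I_min = (104×74.2³ − 83.40×53.60³)/12 = 2.470×10^6 mm⁴
I = 2.470×10^6 mm⁴ = 2.470×10^-6 m⁴
Effective length L_e = K·L = 0.7 × 4.05 = 2.835 m
P_cr = π²EI / L_e² = π² × 105×10⁹ × 2.470×10^-6 / 2.835² = 3.185×10^5 N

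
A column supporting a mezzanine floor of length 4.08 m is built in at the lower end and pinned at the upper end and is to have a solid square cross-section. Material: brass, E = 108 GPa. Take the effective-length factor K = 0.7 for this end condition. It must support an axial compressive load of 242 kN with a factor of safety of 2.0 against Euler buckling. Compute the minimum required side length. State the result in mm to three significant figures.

Required P_cr = n·P = 2.0 × 242 = 484.0 kN
L_e = K·L = 0.7 × 4.08 = 2.856 m
Required I = P_cr·L_e²/(π²E) = 4.840×10^5 × 2.856² / (π² × 1.08×10^11) = 3.704×10^-6 m⁴
I_req = 3.704×10^6 mm⁴
Solid square: I = a⁴/12  ⇒  a = (12I)^(1/4) = (12×3.704×10^6)^(1/4) = 81.6 mm

a ≈ 81.6 mm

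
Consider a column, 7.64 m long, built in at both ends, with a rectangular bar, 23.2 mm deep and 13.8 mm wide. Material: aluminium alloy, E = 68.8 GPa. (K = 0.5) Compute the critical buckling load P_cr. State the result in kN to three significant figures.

Buckling occurs about the weak axis: I_min = h·b³/12 with b = 13.8 mm (the shorter side).
I_min = 23.2×13.8³/12 = 5.081×10^3 mm⁴
I = 5.081×10^3 mm⁴ = 5.081×10^-9 m⁴
Effective length L_e = K·L = 0.5 × 7.64 = 3.820 m
P_cr = π²EI / L_e² = π² × 68.8×10⁹ × 5.081×10^-9 / 3.820² = 236.4 N

P_cr ≈ 0.236 kN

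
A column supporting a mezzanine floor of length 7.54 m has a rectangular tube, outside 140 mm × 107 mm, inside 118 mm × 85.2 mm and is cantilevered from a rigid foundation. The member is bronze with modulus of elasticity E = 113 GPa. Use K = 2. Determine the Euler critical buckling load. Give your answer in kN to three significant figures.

Weak-axis I_min = (h_o·b_o³ − h_i·b_i³)/12 with b_o = 107, b_i = 85.20 mm (shorter outer/inner sides).
I_min = (140×107³ − 118.0×85.20³)/12 = 8.211×10^6 mm⁴
I = 8.211×10^6 mm⁴ = 8.211×10^-6 m⁴
Effective length L_e = K·L = 2 × 7.54 = 15.08 m
P_cr = π²EI / L_e² = π² × 113×10⁹ × 8.211×10^-6 / 15.08² = 4.027×10^4 N

P_cr ≈ 40.3 kN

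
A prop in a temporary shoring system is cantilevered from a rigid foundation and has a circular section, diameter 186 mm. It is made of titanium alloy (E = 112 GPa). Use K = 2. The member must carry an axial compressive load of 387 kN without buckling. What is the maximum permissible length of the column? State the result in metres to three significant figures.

I = πd⁴/64 = π×186⁴/64 = 5.875×10^7 mm⁴
I = 5.875×10^-5 m⁴
At the buckling limit P_cr = P = 3.870×10^5 N
From P_cr = π²EI/(K·L)²:  L = (1/K)·√(π²EI/P_cr) = (1/2)·√(π²×1.12×10^11×5.875×10^-5/3.870×10^5)
L = 6.48 m

L_max ≈ 6.48 m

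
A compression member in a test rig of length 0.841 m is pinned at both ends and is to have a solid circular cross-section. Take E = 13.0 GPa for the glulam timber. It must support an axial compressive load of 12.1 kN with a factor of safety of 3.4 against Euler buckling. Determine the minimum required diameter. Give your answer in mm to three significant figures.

Required P_cr = n·P = 3.4 × 12.1 = 41.14 kN
L_e = K·L = 1 × 0.841 = 0.8410 m
Required I = P_cr·L_e²/(π²E) = 4.114×10^4 × 0.8410² / (π² × 1.30×10^10) = 2.268×10^-7 m⁴
I_req = 2.268×10^5 mm⁴
Solid circle: I = πd⁴/64  ⇒  d = (64I/π)^(1/4) = (64×2.268×10^5/π)^(1/4) = 46.4 mm

d ≈ 46.4 mm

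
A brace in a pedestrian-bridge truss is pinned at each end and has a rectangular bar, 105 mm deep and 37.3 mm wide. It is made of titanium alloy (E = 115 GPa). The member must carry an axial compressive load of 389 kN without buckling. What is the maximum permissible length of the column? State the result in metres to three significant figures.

L_max ≈ 1.15 m

Buckling occurs about the weak axis: I_min = h·b³/12 with b = 37.3 mm (the shorter side).
I_min = 105×37.3³/12 = 4.541×10^5 mm⁴
I = 4.541×10^-7 m⁴
At the buckling limit P_cr = P = 3.890×10^5 N
From P_cr = π²EI/(K·L)²:  L = (1/K)·√(π²EI/P_cr) = (1/1)·√(π²×1.15×10^11×4.541×10^-7/3.890×10^5)
L = 1.15 m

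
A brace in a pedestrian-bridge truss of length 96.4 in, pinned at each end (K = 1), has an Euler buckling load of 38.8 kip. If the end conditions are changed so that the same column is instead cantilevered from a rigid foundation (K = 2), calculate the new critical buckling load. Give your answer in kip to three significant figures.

P_cr ∝ 1/K², so P_cr,new = P_cr,old × (K_old/K_new)² = 38.8 × (1/2)²
= 38.8 × 0.2500 = 9.70 kip

P_cr ≈ 9.70 kip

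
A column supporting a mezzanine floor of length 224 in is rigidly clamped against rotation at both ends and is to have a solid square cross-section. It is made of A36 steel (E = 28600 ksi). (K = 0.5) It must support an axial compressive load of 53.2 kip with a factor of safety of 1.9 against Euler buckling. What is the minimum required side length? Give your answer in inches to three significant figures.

a ≈ 2.71 in

Required P_cr = n·P = 1.9 × 53.2 = 101.1 kip
L_e = K·L = 0.5 × 224 = 112.0 in
Required I = P_cr·L_e²/(π²E) = 1.011×10^5 × 112.0² / (π² × 2.86×10^7) = 4.492 in⁴
Solid square: I = a⁴/12  ⇒  a = (12I)^(1/4) = (12×4.492)^(1/4) = 2.71 in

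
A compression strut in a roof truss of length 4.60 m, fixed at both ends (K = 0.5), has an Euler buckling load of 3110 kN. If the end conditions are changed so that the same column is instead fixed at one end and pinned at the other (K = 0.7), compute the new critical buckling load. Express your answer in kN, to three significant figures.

P_cr ∝ 1/K², so P_cr,new = P_cr,old × (K_old/K_new)² = 3110 × (0.5/0.7)²
= 3110 × 0.5102 = 1590 kN

P_cr ≈ 1590 kN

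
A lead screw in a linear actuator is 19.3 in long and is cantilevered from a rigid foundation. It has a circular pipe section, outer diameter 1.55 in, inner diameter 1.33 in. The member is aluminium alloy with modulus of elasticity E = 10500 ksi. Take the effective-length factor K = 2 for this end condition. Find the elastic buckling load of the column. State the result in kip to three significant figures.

d_o = 1.55 in, d_i = 1.33 in
I = π(d_o⁴ − d_i⁴)/64 = π(1.55⁴ − 1.330⁴)/64 = 0.1297 in⁴
Effective length L_e = K·L = 2 × 19.3 = 38.60 in
P_cr = π²EI / L_e² = π² × 10500×10³ × 0.1297 / 38.60² = 9.024×10^3 lb

P_cr ≈ 9.02 kip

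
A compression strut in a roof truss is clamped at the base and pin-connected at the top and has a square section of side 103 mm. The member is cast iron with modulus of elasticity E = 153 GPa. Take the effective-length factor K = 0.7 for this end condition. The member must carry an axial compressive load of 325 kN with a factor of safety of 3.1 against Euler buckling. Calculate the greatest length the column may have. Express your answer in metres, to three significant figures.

L_max ≈ 5.36 m

I = a⁴/12 = 103⁴/12 = 9.379×10^6 mm⁴
I = 9.379×10^-6 m⁴
Required critical load P_cr = n·P = 3.1 × 325 = 1008 kN = 1.008×10^6 N
From P_cr = π²EI/(K·L)²:  L = (1/K)·√(π²EI/P_cr) = (1/0.7)·√(π²×1.53×10^11×9.379×10^-6/1.008×10^6)
L = 5.36 m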